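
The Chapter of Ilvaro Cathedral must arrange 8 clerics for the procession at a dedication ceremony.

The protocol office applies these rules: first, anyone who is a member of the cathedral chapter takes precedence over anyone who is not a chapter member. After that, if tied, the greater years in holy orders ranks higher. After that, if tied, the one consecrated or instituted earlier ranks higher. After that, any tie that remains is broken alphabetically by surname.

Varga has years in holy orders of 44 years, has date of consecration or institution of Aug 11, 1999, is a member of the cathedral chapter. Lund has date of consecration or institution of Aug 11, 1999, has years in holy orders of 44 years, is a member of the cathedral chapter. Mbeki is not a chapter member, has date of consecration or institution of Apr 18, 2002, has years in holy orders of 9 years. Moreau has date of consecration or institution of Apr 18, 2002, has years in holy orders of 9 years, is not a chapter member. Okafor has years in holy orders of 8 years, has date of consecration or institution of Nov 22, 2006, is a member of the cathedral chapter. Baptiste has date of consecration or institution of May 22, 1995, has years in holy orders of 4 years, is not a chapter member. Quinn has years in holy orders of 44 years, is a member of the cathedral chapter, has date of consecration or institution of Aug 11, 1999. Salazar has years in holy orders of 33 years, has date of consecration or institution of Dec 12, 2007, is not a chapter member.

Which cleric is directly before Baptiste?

By the first rule: Lund, Quinn, Varga and Okafor (each a member of the cathedral chapter); then Salazar, Mbeki, Moreau and Baptiste (each not a chapter member).
Among Lund, Quinn, Varga and Okafor, by years in holy orders (higher first): Lund, Quinn and Varga (44 years) before Okafor (8 years).
Lund, Quinn and Varga all have date of consecration or institution Aug 11, 1999, so the next rule applies.
Among Lund, Quinn and Varga, alphabetically by surname: Lund before Quinn before Varga.
Among Salazar, Mbeki, Moreau and Baptiste, by years in holy orders (higher first): Salazar (33 years) before Mbeki and Moreau (9 years) before Baptiste (4 years).
Mbeki and Moreau both have date of consecration or institution Apr 18, 2002, so the next rule applies.
Among Mbeki and Moreau, alphabetically by surname: Mbeki before Moreau.
Order: Lund, Quinn, Varga, Okafor, Salazar, Mbeki, Moreau, Baptiste.

Moreau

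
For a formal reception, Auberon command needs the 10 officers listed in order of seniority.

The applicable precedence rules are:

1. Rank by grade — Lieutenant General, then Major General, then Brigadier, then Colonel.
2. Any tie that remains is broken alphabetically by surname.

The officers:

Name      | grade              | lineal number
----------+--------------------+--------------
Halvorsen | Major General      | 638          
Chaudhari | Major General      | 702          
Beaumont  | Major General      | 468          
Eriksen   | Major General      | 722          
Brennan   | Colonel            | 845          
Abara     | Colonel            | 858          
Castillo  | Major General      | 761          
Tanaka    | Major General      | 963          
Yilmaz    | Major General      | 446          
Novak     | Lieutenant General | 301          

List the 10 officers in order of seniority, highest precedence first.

By grade: Novak (Lieutenant General); then Beaumont, Castillo, Chaudhari, Eriksen, Halvorsen, Tanaka and Yilmaz (Major General); then Abara and Brennan (Colonel).
Among Beaumont, Castillo, Chaudhari, Eriksen, Halvorsen, Tanaka and Yilmaz, alphabetically by surname: Beaumont before Castillo before Chaudhari before Eriksen before Halvorsen before Tanaka before Yilmaz.
Among Abara and Brennan, alphabetically by surname: Abara before Brennan.
Full order: Novak, Beaumont, Castillo, Chaudhari, Eriksen, Halvorsen, Tanaka, Yilmaz, Abara, Brennan.

Novak, Beaumont, Castillo, Chaudhari, Eriksen, Halvorsen, Tanaka, Yilmaz, Abara, Brennan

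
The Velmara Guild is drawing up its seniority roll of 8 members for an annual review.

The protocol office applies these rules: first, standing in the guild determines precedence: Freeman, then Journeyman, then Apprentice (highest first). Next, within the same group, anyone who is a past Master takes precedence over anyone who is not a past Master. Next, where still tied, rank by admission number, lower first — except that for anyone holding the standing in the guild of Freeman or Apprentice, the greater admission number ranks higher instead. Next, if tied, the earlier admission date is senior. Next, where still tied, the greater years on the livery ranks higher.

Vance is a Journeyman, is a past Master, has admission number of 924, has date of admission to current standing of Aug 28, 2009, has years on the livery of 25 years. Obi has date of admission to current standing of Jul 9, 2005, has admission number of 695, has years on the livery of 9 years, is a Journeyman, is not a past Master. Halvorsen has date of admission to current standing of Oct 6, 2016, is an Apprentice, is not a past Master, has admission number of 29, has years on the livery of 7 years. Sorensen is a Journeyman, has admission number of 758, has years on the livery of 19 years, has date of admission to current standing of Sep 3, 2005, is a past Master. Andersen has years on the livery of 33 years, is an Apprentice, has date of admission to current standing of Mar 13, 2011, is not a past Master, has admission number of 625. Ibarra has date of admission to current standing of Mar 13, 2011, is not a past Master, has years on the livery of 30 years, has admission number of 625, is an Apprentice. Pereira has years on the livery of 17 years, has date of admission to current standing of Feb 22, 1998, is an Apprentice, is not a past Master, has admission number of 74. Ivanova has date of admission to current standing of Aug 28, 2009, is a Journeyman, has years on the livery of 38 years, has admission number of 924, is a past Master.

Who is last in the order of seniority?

Halvorsen

By standing in the guild: Sorensen, Ivanova, Vance and Obi (Journeyman); then Andersen, Ibarra, Pereira and Halvorsen (Apprentice).
Among Sorensen, Ivanova, Vance and Obi, a past Master before not a past Master: Sorensen, Ivanova and Vance (a past Master) before Obi (not a past Master).
Among Sorensen, Ivanova and Vance, by admission number (lower first): Sorensen (758) before Ivanova and Vance (924).
Ivanova and Vance both have date of admission to current standing Aug 28, 2009, so the next rule applies.
Among Ivanova and Vance, by years on the livery (higher first): Ivanova (38 years) before Vance (25 years).
Andersen, Ibarra, Pereira and Halvorsen are each not a past Master, so the next rule applies.
Among Andersen, Ibarra, Pereira and Halvorsen, by admission number (higher first) (reversed rule for this group): Andersen and Ibarra (625) before Pereira (74) before Halvorsen (29).
Andersen and Ibarra both have date of admission to current standing Mar 13, 2011, so the next rule applies.
Among Andersen and Ibarra, by years on the livery (higher first): Andersen (33 years) before Ibarra (30 years).
Order: Sorensen, Ivanova, Vance, Obi, Andersen, Ibarra, Pereira, Halvorsen.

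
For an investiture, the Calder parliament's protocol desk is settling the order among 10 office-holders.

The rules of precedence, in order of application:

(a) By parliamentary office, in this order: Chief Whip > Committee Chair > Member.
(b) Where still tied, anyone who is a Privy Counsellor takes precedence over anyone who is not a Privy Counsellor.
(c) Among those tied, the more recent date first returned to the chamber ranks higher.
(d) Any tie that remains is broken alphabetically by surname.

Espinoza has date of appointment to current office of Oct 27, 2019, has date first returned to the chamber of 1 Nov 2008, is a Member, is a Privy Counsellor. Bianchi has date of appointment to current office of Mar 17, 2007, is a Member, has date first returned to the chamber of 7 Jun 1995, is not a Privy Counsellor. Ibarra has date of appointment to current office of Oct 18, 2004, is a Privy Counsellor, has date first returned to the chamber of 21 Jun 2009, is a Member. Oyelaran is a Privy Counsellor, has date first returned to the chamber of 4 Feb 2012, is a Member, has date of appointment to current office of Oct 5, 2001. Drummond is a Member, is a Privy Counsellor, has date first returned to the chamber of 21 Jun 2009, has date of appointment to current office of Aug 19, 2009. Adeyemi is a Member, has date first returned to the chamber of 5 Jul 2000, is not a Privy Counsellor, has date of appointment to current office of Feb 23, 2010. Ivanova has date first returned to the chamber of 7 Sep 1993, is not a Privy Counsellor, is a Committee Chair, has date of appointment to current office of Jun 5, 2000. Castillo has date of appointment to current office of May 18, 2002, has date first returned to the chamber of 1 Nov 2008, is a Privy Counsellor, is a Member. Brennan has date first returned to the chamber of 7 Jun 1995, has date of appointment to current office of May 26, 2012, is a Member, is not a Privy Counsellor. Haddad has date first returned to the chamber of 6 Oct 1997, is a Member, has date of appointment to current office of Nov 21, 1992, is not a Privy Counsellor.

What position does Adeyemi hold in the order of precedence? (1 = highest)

7

By parliamentary office: Ivanova (Committee Chair); then Oyelaran, Drummond, Ibarra, Castillo, Espinoza, Adeyemi, Haddad, Bianchi and Brennan (Member).
Among Oyelaran, Drummond, Ibarra, Castillo, Espinoza, Adeyemi, Haddad, Bianchi and Brennan, a Privy Counsellor before not a Privy Counsellor: Oyelaran, Drummond, Ibarra, Castillo and Espinoza (a Privy Counsellor) before Adeyemi, Haddad, Bianchi and Brennan (not a Privy Counsellor).
Among Oyelaran, Drummond, Ibarra, Castillo and Espinoza, by date first returned to the chamber (later first): Oyelaran (4 Feb 2012) before Drummond and Ibarra (21 Jun 2009) before Castillo and Espinoza (1 Nov 2008).
Among Drummond and Ibarra, alphabetically by surname: Drummond before Ibarra.
Among Castillo and Espinoza, alphabetically by surname: Castillo before Espinoza.
Among Adeyemi, Haddad, Bianchi and Brennan, by date first returned to the chamber (later first): Adeyemi (5 Jul 2000) before Haddad (6 Oct 1997) before Bianchi and Brennan (7 Jun 1995).
Among Bianchi and Brennan, alphabetically by surname: Bianchi before Brennan.
Order: Ivanova, Oyelaran, Drummond, Ibarra, Castillo, Espinoza, Adeyemi, Haddad, Bianchi, Brennan. So position 7.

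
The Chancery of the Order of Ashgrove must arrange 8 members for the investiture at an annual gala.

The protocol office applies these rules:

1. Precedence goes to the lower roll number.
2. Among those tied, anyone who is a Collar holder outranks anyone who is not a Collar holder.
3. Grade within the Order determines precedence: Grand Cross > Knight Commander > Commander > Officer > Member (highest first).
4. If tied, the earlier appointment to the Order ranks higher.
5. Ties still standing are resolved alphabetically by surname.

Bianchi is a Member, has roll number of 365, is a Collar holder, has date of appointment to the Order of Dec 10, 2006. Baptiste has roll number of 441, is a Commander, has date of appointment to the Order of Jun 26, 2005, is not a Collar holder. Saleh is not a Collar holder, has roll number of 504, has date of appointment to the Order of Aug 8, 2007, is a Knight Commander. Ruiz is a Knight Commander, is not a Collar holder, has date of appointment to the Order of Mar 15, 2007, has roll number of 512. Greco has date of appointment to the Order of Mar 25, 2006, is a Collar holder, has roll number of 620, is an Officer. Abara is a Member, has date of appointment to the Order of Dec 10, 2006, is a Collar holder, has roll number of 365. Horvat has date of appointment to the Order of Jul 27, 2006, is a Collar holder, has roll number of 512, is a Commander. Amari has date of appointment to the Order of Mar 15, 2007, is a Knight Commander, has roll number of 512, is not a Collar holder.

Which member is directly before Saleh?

By roll number (lower first): Abara and Bianchi (both 365); then Baptiste (441); then Saleh (504); then Horvat, Amari and Ruiz (each 512); then Greco (620).
Abara and Bianchi are each a Collar holder, so the next rule applies.
Abara and Bianchi are each Member, so the next rule applies.
Abara and Bianchi both have date of appointment to the Order Dec 10, 2006, so the next rule applies.
Among Abara and Bianchi, alphabetically by surname: Abara before Bianchi.
Among Horvat, Amari and Ruiz, a Collar holder before not a Collar holder: Horvat (a Collar holder) before Amari and Ruiz (not a Collar holder).
Amari and Ruiz are each Knight Commander, so the next rule applies.
Amari and Ruiz both have date of appointment to the Order Mar 15, 2007, so the next rule applies.
Among Amari and Ruiz, alphabetically by surname: Amari before Ruiz.
Order: Abara, Bianchi, Baptiste, Saleh, Horvat, Amari, Ruiz, Greco.

Baptiste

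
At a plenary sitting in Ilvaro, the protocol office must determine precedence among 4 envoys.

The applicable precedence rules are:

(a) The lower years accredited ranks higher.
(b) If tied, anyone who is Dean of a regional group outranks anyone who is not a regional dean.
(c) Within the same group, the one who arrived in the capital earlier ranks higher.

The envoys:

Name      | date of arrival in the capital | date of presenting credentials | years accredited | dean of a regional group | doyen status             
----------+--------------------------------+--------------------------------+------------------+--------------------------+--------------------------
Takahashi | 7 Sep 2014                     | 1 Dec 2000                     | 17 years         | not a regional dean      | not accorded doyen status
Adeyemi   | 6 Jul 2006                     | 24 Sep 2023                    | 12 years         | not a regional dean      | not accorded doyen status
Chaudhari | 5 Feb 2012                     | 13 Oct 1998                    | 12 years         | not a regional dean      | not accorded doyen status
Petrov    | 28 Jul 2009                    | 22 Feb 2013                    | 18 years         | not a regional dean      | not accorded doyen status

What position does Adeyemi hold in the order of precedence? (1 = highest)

1

By years accredited (lower first): Adeyemi and Chaudhari (both 12 years); then Takahashi (17 years); then Petrov (18 years).
Adeyemi and Chaudhari are each not a regional dean, so the next rule applies.
Among Adeyemi and Chaudhari, by date of arrival in the capital (earlier first): Adeyemi (6 Jul 2006) before Chaudhari (5 Feb 2012).
Order: Adeyemi, Chaudhari, Takahashi, Petrov. So position 1.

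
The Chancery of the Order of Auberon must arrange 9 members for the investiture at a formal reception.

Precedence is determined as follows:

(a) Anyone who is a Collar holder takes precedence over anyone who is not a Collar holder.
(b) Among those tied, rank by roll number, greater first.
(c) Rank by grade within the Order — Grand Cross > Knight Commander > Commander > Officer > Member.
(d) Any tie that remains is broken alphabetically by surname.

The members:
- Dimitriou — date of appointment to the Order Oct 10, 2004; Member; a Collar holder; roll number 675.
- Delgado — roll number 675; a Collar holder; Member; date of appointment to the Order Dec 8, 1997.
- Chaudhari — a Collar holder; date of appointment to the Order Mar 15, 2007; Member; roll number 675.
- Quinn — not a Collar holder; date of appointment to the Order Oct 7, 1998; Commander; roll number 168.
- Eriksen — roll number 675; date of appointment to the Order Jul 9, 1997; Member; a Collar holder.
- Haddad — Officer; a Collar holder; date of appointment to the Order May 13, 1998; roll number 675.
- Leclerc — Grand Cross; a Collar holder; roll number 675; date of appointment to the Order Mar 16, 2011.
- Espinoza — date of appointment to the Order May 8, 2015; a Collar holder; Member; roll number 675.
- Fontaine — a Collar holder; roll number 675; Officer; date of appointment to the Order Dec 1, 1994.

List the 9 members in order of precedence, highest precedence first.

By the first rule: Leclerc, Fontaine, Haddad, Chaudhari, Delgado, Dimitriou, Eriksen and Espinoza (each a Collar holder); then Quinn (not a Collar holder).
Leclerc, Fontaine, Haddad, Chaudhari, Delgado, Dimitriou, Eriksen and Espinoza all have roll number 675, so the next rule applies.
Among Leclerc, Fontaine, Haddad, Chaudhari, Delgado, Dimitriou, Eriksen and Espinoza, by grade within the Order: Leclerc (Grand Cross) before Fontaine and Haddad (Officer) before Chaudhari, Delgado, Dimitriou, Eriksen and Espinoza (Member).
Among Fontaine and Haddad, alphabetically by surname: Fontaine before Haddad.
Among Chaudhari, Delgado, Dimitriou, Eriksen and Espinoza, alphabetically by surname: Chaudhari before Delgado before Dimitriou before Eriksen before Espinoza.
Full order: Leclerc, Fontaine, Haddad, Chaudhari, Delgado, Dimitriou, Eriksen, Espinoza, Quinn.

Leclerc, Fontaine, Haddad, Chaudhari, Delgado, Dimitriou, Eriksen, Espinoza, Quinn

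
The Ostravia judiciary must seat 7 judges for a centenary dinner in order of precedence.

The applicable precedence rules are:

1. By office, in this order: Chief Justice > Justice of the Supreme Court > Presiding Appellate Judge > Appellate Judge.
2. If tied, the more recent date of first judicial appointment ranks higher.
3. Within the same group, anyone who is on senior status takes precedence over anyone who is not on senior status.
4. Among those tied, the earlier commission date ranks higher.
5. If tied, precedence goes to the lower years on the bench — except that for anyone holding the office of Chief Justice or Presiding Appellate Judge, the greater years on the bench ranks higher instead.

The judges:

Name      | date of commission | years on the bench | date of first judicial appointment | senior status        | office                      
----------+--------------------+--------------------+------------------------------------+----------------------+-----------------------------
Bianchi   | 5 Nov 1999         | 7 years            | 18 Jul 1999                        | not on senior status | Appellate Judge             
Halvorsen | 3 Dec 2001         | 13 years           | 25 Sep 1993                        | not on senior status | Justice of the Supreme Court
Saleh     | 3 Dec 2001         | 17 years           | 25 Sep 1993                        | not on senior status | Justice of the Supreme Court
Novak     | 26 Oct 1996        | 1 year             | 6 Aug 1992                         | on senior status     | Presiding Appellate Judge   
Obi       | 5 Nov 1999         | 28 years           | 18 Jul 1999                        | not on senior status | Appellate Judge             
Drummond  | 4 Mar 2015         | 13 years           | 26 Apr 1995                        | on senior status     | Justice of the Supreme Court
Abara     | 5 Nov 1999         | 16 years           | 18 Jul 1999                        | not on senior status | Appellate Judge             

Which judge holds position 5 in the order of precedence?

Bianchi

By office: Drummond, Halvorsen and Saleh (Justice of the Supreme Court); then Novak (Presiding Appellate Judge); then Bianchi, Abara and Obi (Appellate Judge).
Among Drummond, Halvorsen and Saleh, by date of first judicial appointment (later first): Drummond (26 Apr 1995) before Halvorsen and Saleh (25 Sep 1993).
Halvorsen and Saleh are each not on senior status, so the next rule applies.
Halvorsen and Saleh both have date of commission 3 Dec 2001, so the next rule applies.
Among Halvorsen and Saleh, by years on the bench (lower first): Halvorsen (13 years) before Saleh (17 years).
Bianchi, Abara and Obi all have date of first judicial appointment 18 Jul 1999, so the next rule applies.
Bianchi, Abara and Obi are each not on senior status, so the next rule applies.
Bianchi, Abara and Obi all have date of commission 5 Nov 1999, so the next rule applies.
Among Bianchi, Abara and Obi, by years on the bench (lower first): Bianchi (7 years) before Abara (16 years) before Obi (28 years).
Order: Drummond, Halvorsen, Saleh, Novak, Bianchi, Abara, Obi.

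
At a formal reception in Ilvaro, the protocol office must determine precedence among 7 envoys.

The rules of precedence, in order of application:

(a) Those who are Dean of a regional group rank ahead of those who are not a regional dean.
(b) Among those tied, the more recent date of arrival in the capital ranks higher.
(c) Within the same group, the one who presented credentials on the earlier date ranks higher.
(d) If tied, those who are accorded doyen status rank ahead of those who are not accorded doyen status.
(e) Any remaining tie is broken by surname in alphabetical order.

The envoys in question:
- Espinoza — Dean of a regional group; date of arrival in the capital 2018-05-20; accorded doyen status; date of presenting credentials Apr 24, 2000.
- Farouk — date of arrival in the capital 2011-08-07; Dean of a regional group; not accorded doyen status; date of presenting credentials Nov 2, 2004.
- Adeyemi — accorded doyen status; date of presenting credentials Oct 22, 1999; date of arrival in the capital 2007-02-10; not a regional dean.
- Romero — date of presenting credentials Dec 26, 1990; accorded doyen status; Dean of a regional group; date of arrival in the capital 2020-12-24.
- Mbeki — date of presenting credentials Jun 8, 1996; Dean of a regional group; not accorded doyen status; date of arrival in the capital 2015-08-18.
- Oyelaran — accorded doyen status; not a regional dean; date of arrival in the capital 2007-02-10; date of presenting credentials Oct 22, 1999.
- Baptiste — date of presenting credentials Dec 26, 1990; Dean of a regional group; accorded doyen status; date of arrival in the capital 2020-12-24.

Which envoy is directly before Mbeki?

Espinoza

By the first rule: Baptiste, Romero, Espinoza, Mbeki and Farouk (each Dean of a regional group); then Adeyemi and Oyelaran (both not a regional dean).
Among Baptiste, Romero, Espinoza, Mbeki and Farouk, by date of arrival in the capital (later first): Baptiste and Romero (2020-12-24) before Espinoza (2018-05-20) before Mbeki (2015-08-18) before Farouk (2011-08-07).
Baptiste and Romero both have date of presenting credentials Dec 26, 1990, so the next rule applies.
Baptiste and Romero are each accorded doyen status, so the next rule applies.
Among Baptiste and Romero, alphabetically by surname: Baptiste before Romero.
Adeyemi and Oyelaran both have date of arrival in the capital 2007-02-10, so the next rule applies.
Adeyemi and Oyelaran both have date of presenting credentials Oct 22, 1999, so the next rule applies.
Adeyemi and Oyelaran are each accorded doyen status, so the next rule applies.
Among Adeyemi and Oyelaran, alphabetically by surname: Adeyemi before Oyelaran.
Order: Baptiste, Romero, Espinoza, Mbeki, Farouk, Adeyemi, Oyelaran.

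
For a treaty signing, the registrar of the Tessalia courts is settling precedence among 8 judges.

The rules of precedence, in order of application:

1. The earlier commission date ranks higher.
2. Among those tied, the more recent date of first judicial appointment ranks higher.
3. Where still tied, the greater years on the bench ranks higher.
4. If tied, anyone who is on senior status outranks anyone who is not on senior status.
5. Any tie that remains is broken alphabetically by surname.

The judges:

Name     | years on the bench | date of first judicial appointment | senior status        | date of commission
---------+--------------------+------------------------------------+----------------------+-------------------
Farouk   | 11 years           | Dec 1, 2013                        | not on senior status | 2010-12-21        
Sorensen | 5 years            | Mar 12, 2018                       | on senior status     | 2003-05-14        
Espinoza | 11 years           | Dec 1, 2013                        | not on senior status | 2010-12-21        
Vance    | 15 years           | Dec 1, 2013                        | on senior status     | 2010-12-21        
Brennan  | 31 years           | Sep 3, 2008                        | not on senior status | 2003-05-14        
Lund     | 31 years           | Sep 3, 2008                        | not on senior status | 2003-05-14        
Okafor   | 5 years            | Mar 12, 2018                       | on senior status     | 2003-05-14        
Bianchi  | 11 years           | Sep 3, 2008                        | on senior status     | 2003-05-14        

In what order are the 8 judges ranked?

By date of commission (earlier first): Okafor, Sorensen, Brennan, Lund and Bianchi (each 2003-05-14); then Vance, Espinoza and Farouk (each 2010-12-21).
Among Okafor, Sorensen, Brennan, Lund and Bianchi, by date of first judicial appointment (later first): Okafor and Sorensen (Mar 12, 2018) before Brennan, Lund and Bianchi (Sep 3, 2008).
Okafor and Sorensen both have years on the bench 5 years, so the next rule applies.
Okafor and Sorensen are each on senior status, so the next rule applies.
Among Okafor and Sorensen, alphabetically by surname: Okafor before Sorensen.
Among Brennan, Lund and Bianchi, by years on the bench (higher first): Brennan and Lund (31 years) before Bianchi (11 years).
Brennan and Lund are each not on senior status, so the next rule applies.
Among Brennan and Lund, alphabetically by surname: Brennan before Lund.
Vance, Espinoza and Farouk all have date of first judicial appointment Dec 1, 2013, so the next rule applies.
Among Vance, Espinoza and Farouk, by years on the bench (higher first): Vance (15 years) before Espinoza and Farouk (11 years).
Espinoza and Farouk are each not on senior status, so the next rule applies.
Among Espinoza and Farouk, alphabetically by surname: Espinoza before Farouk.
Full order: Okafor, Sorensen, Brennan, Lund, Bianchi, Vance, Espinoza, Farouk.

Okafor, Sorensen, Brennan, Lund, Bianchi, Vance, Espinoza, Farouk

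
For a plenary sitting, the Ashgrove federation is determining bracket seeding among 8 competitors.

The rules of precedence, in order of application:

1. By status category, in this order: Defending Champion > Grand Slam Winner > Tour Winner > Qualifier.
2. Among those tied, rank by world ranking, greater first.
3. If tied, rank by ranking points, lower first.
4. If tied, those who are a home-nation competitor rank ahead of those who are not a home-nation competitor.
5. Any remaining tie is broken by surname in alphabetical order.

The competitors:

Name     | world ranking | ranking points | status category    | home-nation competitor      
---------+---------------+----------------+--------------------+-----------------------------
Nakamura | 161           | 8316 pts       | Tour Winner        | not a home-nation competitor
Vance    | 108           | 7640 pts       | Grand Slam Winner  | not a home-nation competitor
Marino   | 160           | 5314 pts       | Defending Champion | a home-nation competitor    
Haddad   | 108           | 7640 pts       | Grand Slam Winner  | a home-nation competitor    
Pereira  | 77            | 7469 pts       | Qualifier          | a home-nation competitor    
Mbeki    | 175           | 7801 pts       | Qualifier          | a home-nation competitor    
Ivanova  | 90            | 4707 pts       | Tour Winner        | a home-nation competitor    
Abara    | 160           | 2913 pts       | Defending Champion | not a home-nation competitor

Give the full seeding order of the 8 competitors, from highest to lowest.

Abara, Marino, Haddad, Vance, Nakamura, Ivanova, Mbeki, Pereira

By status category: Abara and Marino (Defending Champion); then Haddad and Vance (Grand Slam Winner); then Nakamura and Ivanova (Tour Winner); then Mbeki and Pereira (Qualifier).
Abara and Marino both have world ranking 160, so the next rule applies.
Among Abara and Marino, by ranking points (lower first): Abara (2913 pts) before Marino (5314 pts).
Haddad and Vance both have world ranking 108, so the next rule applies.
Haddad and Vance both have ranking points 7640 pts, so the next rule applies.
Among Haddad and Vance, a home-nation competitor before not a home-nation competitor: Haddad (a home-nation competitor) before Vance (not a home-nation competitor).
Among Nakamura and Ivanova, by world ranking (higher first): Nakamura (161) before Ivanova (90).
Among Mbeki and Pereira, by world ranking (higher first): Mbeki (175) before Pereira (77).
Full order: Abara, Marino, Haddad, Vance, Nakamura, Ivanova, Mbeki, Pereira.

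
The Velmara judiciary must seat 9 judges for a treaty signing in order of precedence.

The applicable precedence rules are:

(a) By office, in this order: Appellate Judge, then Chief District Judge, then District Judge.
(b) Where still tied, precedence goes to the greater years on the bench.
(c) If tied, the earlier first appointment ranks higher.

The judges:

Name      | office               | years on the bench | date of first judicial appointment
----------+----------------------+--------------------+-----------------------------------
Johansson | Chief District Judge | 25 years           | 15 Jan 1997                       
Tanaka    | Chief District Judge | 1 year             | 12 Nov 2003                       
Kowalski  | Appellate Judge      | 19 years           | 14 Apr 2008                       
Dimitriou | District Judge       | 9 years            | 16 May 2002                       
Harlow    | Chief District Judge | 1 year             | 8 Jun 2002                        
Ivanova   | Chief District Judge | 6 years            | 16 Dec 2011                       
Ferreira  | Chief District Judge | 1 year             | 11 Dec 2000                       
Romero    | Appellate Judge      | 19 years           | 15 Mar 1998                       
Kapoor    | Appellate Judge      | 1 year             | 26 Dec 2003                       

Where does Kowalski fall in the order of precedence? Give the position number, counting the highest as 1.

2

By office: Romero, Kowalski and Kapoor (Appellate Judge); then Johansson, Ivanova, Ferreira, Harlow and Tanaka (Chief District Judge); then Dimitriou (District Judge).
Among Romero, Kowalski and Kapoor, by years on the bench (higher first): Romero and Kowalski (19 years) before Kapoor (1 year).
Among Romero and Kowalski, by date of first judicial appointment (earlier first): Romero (15 Mar 1998) before Kowalski (14 Apr 2008).
Among Johansson, Ivanova, Ferreira, Harlow and Tanaka, by years on the bench (higher first): Johansson (25 years) before Ivanova (6 years) before Ferreira, Harlow and Tanaka (1 year).
Among Ferreira, Harlow and Tanaka, by date of first judicial appointment (earlier first): Ferreira (11 Dec 2000) before Harlow (8 Jun 2002) before Tanaka (12 Nov 2003).
Order: Romero, Kowalski, Kapoor, Johansson, Ivanova, Ferreira, Harlow, Tanaka, Dimitriou. So position 2.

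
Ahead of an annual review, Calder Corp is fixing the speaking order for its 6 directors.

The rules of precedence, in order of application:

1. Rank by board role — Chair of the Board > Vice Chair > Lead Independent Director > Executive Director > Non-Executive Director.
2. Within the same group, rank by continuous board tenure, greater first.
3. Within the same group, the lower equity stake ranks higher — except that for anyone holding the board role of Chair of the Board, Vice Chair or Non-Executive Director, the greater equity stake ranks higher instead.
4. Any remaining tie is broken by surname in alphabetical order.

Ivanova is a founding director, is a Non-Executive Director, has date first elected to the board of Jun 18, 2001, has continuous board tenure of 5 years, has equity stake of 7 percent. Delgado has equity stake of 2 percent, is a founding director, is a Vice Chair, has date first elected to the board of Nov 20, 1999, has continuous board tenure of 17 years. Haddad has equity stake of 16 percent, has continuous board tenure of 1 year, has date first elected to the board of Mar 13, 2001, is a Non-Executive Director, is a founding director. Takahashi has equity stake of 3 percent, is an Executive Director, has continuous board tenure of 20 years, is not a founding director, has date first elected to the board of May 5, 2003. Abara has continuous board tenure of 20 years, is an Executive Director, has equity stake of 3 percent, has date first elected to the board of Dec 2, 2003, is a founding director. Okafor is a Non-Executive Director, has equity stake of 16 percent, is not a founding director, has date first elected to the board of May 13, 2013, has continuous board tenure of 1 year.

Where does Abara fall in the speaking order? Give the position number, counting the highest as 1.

2

By board role: Delgado (Vice Chair); then Abara and Takahashi (Executive Director); then Ivanova, Haddad and Okafor (Non-Executive Director).
Abara and Takahashi both have continuous board tenure 20 years, so the next rule applies.
Abara and Takahashi both have equity stake 3 percent, so the next rule applies.
Among Abara and Takahashi, alphabetically by surname: Abara before Takahashi.
Among Ivanova, Haddad and Okafor, by continuous board tenure (higher first): Ivanova (5 years) before Haddad and Okafor (1 year).
Haddad and Okafor both have equity stake 16 percent, so the next rule applies.
Among Haddad and Okafor, alphabetically by surname: Haddad before Okafor.
Order: Delgado, Abara, Takahashi, Ivanova, Haddad, Okafor. So position 2.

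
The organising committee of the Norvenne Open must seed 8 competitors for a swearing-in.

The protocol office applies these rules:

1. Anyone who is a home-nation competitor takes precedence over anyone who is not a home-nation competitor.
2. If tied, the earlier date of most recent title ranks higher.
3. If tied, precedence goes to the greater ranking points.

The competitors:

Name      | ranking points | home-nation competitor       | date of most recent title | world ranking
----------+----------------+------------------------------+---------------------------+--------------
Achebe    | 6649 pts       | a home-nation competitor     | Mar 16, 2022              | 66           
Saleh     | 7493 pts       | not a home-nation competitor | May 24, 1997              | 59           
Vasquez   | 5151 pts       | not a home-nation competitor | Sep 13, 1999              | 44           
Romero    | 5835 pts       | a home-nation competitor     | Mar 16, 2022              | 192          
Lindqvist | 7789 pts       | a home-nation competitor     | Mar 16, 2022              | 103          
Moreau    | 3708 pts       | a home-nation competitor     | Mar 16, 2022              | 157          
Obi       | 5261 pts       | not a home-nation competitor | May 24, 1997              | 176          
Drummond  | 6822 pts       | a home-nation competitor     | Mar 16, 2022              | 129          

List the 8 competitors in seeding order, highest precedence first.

Lindqvist, Drummond, Achebe, Romero, Moreau, Saleh, Obi, Vasquez

By the first rule: Lindqvist, Drummond, Achebe, Romero and Moreau (each a home-nation competitor); then Saleh, Obi and Vasquez (each not a home-nation competitor).
Lindqvist, Drummond, Achebe, Romero and Moreau all have date of most recent title Mar 16, 2022, so the next rule applies.
Among Lindqvist, Drummond, Achebe, Romero and Moreau, by ranking points (higher first): Lindqvist (7789 pts) before Drummond (6822 pts) before Achebe (6649 pts) before Romero (5835 pts) before Moreau (3708 pts).
Among Saleh, Obi and Vasquez, by date of most recent title (earlier first): Saleh and Obi (May 24, 1997) before Vasquez (Sep 13, 1999).
Among Saleh and Obi, by ranking points (higher first): Saleh (7493 pts) before Obi (5261 pts).
Full order: Lindqvist, Drummond, Achebe, Romero, Moreau, Saleh, Obi, Vasquez.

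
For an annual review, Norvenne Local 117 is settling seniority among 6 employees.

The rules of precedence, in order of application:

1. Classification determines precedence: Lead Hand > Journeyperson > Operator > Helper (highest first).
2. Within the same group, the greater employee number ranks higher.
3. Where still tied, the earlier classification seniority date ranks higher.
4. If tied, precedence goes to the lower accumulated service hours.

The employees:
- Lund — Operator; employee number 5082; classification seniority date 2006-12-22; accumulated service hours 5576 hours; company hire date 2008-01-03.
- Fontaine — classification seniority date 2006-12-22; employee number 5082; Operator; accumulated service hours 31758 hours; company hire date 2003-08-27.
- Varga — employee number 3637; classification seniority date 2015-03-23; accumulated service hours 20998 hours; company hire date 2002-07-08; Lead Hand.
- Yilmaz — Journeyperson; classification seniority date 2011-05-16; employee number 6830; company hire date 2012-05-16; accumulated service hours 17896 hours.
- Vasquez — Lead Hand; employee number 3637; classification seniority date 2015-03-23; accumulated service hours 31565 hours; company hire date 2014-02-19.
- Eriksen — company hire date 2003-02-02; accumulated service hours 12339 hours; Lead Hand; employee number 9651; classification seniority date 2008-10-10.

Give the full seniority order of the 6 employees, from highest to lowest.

Eriksen, Varga, Vasquez, Yilmaz, Lund, Fontaine

By classification: Eriksen, Varga and Vasquez (Lead Hand); then Yilmaz (Journeyperson); then Lund and Fontaine (Operator).
Among Eriksen, Varga and Vasquez, by employee number (higher first): Eriksen (9651) before Varga and Vasquez (3637).
Varga and Vasquez both have classification seniority date 2015-03-23, so the next rule applies.
Among Varga and Vasquez, by accumulated service hours (lower first): Varga (20998 hours) before Vasquez (31565 hours).
Lund and Fontaine both have employee number 5082, so the next rule applies.
Lund and Fontaine both have classification seniority date 2006-12-22, so the next rule applies.
Among Lund and Fontaine, by accumulated service hours (lower first): Lund (5576 hours) before Fontaine (31758 hours).
Full order: Eriksen, Varga, Vasquez, Yilmaz, Lund, Fontaine.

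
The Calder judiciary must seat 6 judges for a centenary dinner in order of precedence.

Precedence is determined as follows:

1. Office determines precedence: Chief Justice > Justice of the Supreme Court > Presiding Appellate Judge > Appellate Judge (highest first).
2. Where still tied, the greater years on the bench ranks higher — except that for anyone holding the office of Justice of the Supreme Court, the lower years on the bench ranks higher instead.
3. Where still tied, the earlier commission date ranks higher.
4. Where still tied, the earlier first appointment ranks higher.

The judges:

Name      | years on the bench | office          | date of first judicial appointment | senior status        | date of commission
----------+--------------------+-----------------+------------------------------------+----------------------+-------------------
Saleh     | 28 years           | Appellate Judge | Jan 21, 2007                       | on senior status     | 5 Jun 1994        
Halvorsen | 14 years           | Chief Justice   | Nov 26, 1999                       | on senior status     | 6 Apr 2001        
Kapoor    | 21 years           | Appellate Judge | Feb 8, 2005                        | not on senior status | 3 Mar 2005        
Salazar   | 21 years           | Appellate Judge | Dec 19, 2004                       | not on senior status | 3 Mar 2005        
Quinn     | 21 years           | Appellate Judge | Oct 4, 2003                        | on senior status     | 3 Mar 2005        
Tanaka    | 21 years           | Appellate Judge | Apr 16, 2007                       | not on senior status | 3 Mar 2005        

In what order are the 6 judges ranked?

By office: Halvorsen (Chief Justice); then Saleh, Quinn, Salazar, Kapoor and Tanaka (Appellate Judge).
Among Saleh, Quinn, Salazar, Kapoor and Tanaka, by years on the bench (higher first): Saleh (28 years) before Quinn, Salazar, Kapoor and Tanaka (21 years).
Quinn, Salazar, Kapoor and Tanaka all have date of commission 3 Mar 2005, so the next rule applies.
Among Quinn, Salazar, Kapoor and Tanaka, by date of first judicial appointment (earlier first): Quinn (Oct 4, 2003) before Salazar (Dec 19, 2004) before Kapoor (Feb 8, 2005) before Tanaka (Apr 16, 2007).
Full order: Halvorsen, Saleh, Quinn, Salazar, Kapoor, Tanaka.

Halvorsen, Saleh, Quinn, Salazar, Kapoor, Tanaka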